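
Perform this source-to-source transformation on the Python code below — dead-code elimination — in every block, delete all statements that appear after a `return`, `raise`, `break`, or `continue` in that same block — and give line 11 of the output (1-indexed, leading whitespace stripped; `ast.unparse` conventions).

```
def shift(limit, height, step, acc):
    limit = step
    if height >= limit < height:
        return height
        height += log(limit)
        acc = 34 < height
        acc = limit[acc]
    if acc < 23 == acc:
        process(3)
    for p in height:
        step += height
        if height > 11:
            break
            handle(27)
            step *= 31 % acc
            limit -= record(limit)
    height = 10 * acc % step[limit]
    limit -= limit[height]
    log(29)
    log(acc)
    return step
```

height = 10 * acc % step[limit]

Transformed code:
def shift(limit, height, step, acc):
    limit = step
    if height >= limit < height:
        return height
    if acc < 23 == acc:
        process(3)
    for p in height:
        step += height
        if height > 11:
            break
    height = 10 * acc % step[limit]
    limit -= limit[height]
    log(29)
    log(acc)
    return step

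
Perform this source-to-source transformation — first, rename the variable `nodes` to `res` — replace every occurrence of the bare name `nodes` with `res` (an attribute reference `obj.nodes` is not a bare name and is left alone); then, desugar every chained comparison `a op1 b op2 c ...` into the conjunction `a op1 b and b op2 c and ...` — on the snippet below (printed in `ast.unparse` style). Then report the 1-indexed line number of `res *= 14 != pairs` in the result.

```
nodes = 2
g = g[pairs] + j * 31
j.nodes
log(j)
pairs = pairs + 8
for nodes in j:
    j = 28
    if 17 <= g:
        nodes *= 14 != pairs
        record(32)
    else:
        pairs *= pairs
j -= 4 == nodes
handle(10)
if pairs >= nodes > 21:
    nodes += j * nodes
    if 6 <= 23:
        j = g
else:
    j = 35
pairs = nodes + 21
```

Transformed code:
res = 2
g = g[pairs] + j * 31
j.nodes
log(j)
pairs = pairs + 8
for res in j:
    j = 28
    if 17 <= g:
        res *= 14 != pairs
        record(32)
    else:
        pairs *= pairs
j -= 4 == res
handle(10)
if pairs >= res and res > 21:
    res += j * res
    if 6 <= 23:
        j = g
else:
    j = 35
pairs = res + 21

9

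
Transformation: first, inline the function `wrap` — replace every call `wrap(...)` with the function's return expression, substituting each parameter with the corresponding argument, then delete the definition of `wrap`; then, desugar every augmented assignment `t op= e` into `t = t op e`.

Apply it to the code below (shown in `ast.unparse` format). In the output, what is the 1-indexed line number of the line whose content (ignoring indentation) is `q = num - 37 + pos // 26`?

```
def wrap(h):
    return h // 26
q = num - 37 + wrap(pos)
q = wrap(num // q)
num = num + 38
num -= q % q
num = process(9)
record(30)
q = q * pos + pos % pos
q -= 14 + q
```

Transformed code:
q = num - 37 + pos // 26
q = num // q // 26
num = num + 38
num = num - q % q
num = process(9)
record(30)
q = q * pos + pos % pos
q = q - (14 + q)

1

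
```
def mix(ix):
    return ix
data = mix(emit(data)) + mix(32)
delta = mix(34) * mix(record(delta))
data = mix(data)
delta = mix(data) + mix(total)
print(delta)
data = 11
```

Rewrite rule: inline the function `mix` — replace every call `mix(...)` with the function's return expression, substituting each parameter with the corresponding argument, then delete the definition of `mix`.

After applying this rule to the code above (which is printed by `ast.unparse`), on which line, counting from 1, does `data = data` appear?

Transformed code:
data = emit(data) + 32
delta = 34 * record(delta)
data = data
delta = data + total
print(delta)
data = 11

3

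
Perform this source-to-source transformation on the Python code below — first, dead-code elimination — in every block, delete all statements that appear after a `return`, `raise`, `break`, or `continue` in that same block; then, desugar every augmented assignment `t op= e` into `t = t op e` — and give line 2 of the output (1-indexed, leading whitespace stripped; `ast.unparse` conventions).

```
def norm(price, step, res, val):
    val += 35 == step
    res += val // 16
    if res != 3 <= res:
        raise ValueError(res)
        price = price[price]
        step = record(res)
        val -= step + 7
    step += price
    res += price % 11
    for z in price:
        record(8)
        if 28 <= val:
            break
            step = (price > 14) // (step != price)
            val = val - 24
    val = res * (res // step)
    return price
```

val = val + (35 == step)

Transformed code:
def norm(price, step, res, val):
    val = val + (35 == step)
    res = res + val // 16
    if res != 3 <= res:
        raise ValueError(res)
    step = step + price
    res = res + price % 11
    for z in price:
        record(8)
        if 28 <= val:
            break
    val = res * (res // step)
    return price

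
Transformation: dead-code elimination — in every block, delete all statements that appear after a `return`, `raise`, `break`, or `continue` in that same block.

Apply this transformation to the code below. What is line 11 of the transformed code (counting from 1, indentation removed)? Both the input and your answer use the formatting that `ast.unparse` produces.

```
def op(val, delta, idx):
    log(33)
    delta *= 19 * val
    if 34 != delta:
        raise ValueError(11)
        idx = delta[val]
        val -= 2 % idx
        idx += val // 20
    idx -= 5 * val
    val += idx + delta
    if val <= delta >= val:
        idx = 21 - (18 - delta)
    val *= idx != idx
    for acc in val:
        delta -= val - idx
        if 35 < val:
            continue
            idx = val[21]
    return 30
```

Transformed code:
def op(val, delta, idx):
    log(33)
    delta *= 19 * val
    if 34 != delta:
        raise ValueError(11)
    idx -= 5 * val
    val += idx + delta
    if val <= delta >= val:
        idx = 21 - (18 - delta)
    val *= idx != idx
    for acc in val:
        delta -= val - idx
        if 35 < val:
            continue
    return 30

for acc in val:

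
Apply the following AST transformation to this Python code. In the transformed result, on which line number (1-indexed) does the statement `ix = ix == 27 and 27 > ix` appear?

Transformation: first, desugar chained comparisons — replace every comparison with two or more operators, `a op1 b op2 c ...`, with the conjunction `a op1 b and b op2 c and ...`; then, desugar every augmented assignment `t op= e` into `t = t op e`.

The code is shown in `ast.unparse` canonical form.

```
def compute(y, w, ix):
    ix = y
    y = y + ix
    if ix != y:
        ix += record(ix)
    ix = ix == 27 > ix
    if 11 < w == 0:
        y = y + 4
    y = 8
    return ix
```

Transformed code:
def compute(y, w, ix):
    ix = y
    y = y + ix
    if ix != y:
        ix = ix + record(ix)
    ix = ix == 27 and 27 > ix
    if 11 < w and w == 0:
        y = y + 4
    y = 8
    return ix

6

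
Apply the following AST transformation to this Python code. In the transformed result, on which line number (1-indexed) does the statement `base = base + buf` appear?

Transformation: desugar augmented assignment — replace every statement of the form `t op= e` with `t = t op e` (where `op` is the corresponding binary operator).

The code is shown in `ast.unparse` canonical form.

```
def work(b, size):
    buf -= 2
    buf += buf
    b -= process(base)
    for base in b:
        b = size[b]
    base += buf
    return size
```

Transformed code:
def work(b, size):
    buf = buf - 2
    buf = buf + buf
    b = b - process(base)
    for base in b:
        b = size[b]
    base = base + buf
    return size

7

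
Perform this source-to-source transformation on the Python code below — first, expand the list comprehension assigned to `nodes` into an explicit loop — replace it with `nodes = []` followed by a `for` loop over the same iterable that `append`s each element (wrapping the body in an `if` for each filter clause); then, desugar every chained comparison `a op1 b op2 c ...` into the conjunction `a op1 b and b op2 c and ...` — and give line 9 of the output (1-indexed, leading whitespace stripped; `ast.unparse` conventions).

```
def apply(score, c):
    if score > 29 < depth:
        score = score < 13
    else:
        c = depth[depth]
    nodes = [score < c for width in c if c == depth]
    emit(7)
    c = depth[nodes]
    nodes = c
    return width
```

Transformed code:
def apply(score, c):
    if score > 29 and 29 < depth:
        score = score < 13
    else:
        c = depth[depth]
    nodes = []
    for width in c:
        if c == depth:
            nodes.append(score < c)
    emit(7)
    c = depth[nodes]
    nodes = c
    return width

nodes.append(score < c)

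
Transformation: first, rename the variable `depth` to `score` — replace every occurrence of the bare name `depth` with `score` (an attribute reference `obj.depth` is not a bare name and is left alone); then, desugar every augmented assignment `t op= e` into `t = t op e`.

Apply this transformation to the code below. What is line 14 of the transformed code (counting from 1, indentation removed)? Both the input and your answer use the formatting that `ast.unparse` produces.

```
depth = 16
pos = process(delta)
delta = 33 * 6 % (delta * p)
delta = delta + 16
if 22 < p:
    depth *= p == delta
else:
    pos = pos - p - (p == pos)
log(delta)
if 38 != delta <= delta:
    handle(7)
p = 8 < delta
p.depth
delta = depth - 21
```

Transformed code:
score = 16
pos = process(delta)
delta = 33 * 6 % (delta * p)
delta = delta + 16
if 22 < p:
    score = score * (p == delta)
else:
    pos = pos - p - (p == pos)
log(delta)
if 38 != delta <= delta:
    handle(7)
p = 8 < delta
p.depth
delta = score - 21

delta = score - 21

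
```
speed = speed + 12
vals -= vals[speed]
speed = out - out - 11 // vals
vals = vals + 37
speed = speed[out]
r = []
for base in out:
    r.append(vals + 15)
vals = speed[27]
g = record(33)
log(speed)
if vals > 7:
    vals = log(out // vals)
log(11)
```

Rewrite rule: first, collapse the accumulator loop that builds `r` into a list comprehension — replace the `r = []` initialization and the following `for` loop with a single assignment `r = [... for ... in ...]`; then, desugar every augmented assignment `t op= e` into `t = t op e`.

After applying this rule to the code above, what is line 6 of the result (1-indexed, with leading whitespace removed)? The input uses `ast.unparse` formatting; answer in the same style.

Transformed code:
speed = speed + 12
vals = vals - vals[speed]
speed = out - out - 11 // vals
vals = vals + 37
speed = speed[out]
r = [vals + 15 for base in out]
vals = speed[27]
g = record(33)
log(speed)
if vals > 7:
    vals = log(out // vals)
log(11)

r = [vals + 15 for base in out]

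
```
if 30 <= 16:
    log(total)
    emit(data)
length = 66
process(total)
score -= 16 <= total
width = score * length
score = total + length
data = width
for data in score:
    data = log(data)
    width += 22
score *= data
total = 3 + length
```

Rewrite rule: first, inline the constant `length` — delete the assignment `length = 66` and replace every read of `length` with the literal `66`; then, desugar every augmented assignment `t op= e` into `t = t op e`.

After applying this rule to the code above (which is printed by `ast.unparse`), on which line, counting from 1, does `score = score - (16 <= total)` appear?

Transformed code:
if 30 <= 16:
    log(total)
    emit(data)
process(total)
score = score - (16 <= total)
width = score * 66
score = total + 66
data = width
for data in score:
    data = log(data)
    width = width + 22
score = score * data
total = 3 + 66

5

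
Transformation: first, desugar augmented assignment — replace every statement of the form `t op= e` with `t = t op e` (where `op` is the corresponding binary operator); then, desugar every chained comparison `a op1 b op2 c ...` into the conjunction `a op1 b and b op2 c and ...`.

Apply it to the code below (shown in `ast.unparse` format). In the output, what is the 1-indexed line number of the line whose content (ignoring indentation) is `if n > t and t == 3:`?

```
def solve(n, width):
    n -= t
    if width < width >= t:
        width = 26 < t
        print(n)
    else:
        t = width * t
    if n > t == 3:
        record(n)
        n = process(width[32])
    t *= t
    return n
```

8

Transformed code:
def solve(n, width):
    n = n - t
    if width < width and width >= t:
        width = 26 < t
        print(n)
    else:
        t = width * t
    if n > t and t == 3:
        record(n)
        n = process(width[32])
    t = t * t
    return n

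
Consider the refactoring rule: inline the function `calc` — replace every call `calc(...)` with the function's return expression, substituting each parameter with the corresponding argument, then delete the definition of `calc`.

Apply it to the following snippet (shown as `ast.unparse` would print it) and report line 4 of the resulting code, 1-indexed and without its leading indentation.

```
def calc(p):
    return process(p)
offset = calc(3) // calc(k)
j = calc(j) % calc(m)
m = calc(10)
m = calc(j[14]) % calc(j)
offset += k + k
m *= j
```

m = process(j[14]) % process(j)

Transformed code:
offset = process(3) // process(k)
j = process(j) % process(m)
m = process(10)
m = process(j[14]) % process(j)
offset += k + k
m *= j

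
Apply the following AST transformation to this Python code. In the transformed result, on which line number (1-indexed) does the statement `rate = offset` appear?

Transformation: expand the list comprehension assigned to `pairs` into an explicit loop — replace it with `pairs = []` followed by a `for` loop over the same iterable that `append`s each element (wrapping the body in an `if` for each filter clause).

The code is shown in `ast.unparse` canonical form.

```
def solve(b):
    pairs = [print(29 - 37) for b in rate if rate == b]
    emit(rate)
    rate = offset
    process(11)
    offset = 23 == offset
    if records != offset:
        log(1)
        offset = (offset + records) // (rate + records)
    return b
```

7

Transformed code:
def solve(b):
    pairs = []
    for b in rate:
        if rate == b:
            pairs.append(print(29 - 37))
    emit(rate)
    rate = offset
    process(11)
    offset = 23 == offset
    if records != offset:
        log(1)
        offset = (offset + records) // (rate + records)
    return b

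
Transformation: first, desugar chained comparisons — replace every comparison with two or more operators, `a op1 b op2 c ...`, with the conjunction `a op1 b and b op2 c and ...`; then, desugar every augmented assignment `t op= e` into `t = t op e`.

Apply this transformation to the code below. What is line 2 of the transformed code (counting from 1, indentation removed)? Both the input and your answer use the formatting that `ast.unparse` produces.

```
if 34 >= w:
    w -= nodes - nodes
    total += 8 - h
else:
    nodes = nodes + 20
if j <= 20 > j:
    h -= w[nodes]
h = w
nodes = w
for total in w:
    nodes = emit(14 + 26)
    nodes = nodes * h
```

w = w - (nodes - nodes)

Transformed code:
if 34 >= w:
    w = w - (nodes - nodes)
    total = total + (8 - h)
else:
    nodes = nodes + 20
if j <= 20 and 20 > j:
    h = h - w[nodes]
h = w
nodes = w
for total in w:
    nodes = emit(14 + 26)
    nodes = nodes * h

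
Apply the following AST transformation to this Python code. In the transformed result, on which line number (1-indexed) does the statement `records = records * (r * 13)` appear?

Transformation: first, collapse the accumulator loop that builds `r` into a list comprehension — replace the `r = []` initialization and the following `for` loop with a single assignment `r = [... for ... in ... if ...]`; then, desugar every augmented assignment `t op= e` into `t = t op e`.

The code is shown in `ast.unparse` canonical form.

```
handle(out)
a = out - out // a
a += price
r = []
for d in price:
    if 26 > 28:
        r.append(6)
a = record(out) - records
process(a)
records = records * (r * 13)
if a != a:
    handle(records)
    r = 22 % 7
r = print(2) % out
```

7

Transformed code:
handle(out)
a = out - out // a
a = a + price
r = [6 for d in price if 26 > 28]
a = record(out) - records
process(a)
records = records * (r * 13)
if a != a:
    handle(records)
    r = 22 % 7
r = print(2) % out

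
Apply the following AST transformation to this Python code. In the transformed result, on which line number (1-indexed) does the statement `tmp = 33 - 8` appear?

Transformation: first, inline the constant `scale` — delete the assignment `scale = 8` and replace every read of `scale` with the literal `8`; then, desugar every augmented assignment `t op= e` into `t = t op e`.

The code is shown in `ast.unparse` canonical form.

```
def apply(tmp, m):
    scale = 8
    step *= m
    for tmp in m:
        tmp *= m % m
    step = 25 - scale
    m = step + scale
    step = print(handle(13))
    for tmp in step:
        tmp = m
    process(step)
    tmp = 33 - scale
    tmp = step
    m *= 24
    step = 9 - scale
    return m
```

Transformed code:
def apply(tmp, m):
    step = step * m
    for tmp in m:
        tmp = tmp * (m % m)
    step = 25 - 8
    m = step + 8
    step = print(handle(13))
    for tmp in step:
        tmp = m
    process(step)
    tmp = 33 - 8
    tmp = step
    m = m * 24
    step = 9 - 8
    return m

11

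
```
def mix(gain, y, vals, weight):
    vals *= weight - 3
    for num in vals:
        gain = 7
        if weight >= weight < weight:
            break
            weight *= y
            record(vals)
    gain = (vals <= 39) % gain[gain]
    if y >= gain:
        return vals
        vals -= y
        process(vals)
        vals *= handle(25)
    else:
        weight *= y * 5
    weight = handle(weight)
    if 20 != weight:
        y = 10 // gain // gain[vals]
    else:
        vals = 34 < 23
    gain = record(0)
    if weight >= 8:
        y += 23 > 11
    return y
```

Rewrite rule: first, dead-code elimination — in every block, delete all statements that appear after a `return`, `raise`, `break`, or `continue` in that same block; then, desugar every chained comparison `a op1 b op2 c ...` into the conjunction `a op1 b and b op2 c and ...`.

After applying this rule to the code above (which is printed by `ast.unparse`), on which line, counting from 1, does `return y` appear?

20

Transformed code:
def mix(gain, y, vals, weight):
    vals *= weight - 3
    for num in vals:
        gain = 7
        if weight >= weight and weight < weight:
            break
    gain = (vals <= 39) % gain[gain]
    if y >= gain:
        return vals
    else:
        weight *= y * 5
    weight = handle(weight)
    if 20 != weight:
        y = 10 // gain // gain[vals]
    else:
        vals = 34 < 23
    gain = record(0)
    if weight >= 8:
        y += 23 > 11
    return y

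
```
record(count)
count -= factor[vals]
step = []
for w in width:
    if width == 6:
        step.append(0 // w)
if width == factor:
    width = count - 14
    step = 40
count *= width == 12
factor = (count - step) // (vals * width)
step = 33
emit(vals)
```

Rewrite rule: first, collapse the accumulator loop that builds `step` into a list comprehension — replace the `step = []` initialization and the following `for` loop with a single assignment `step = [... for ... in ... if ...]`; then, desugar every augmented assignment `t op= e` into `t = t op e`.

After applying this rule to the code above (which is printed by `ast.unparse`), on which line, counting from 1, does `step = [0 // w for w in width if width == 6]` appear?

Transformed code:
record(count)
count = count - factor[vals]
step = [0 // w for w in width if width == 6]
if width == factor:
    width = count - 14
    step = 40
count = count * (width == 12)
factor = (count - step) // (vals * width)
step = 33
emit(vals)

3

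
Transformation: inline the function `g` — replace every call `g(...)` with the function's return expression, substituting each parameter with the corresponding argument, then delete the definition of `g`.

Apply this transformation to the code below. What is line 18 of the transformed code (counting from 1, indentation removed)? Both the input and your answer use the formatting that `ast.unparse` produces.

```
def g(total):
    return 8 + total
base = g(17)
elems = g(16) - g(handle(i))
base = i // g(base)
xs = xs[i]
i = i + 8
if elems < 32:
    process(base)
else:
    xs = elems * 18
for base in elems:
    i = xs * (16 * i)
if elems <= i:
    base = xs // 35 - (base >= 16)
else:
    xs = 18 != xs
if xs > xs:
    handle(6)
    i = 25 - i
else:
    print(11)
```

Transformed code:
base = 8 + 17
elems = 8 + 16 - (8 + handle(i))
base = i // (8 + base)
xs = xs[i]
i = i + 8
if elems < 32:
    process(base)
else:
    xs = elems * 18
for base in elems:
    i = xs * (16 * i)
if elems <= i:
    base = xs // 35 - (base >= 16)
else:
    xs = 18 != xs
if xs > xs:
    handle(6)
    i = 25 - i
else:
    print(11)

i = 25 - i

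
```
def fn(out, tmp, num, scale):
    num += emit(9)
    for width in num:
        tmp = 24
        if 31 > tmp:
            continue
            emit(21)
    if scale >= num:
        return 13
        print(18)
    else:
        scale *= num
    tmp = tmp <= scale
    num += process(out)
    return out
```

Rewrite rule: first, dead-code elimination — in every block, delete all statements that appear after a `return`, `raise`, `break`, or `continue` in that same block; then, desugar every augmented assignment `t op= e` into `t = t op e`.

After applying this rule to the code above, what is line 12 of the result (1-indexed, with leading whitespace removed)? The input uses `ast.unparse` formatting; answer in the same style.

num = num + process(out)

Transformed code:
def fn(out, tmp, num, scale):
    num = num + emit(9)
    for width in num:
        tmp = 24
        if 31 > tmp:
            continue
    if scale >= num:
        return 13
    else:
        scale = scale * num
    tmp = tmp <= scale
    num = num + process(out)
    return out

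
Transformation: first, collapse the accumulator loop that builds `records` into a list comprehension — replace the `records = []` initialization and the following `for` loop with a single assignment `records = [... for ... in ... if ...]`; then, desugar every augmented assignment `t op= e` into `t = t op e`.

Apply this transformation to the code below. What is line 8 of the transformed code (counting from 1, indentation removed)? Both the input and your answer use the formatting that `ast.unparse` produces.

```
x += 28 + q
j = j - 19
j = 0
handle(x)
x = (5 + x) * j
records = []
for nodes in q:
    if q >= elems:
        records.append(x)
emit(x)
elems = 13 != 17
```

Transformed code:
x = x + (28 + q)
j = j - 19
j = 0
handle(x)
x = (5 + x) * j
records = [x for nodes in q if q >= elems]
emit(x)
elems = 13 != 17

elems = 13 != 17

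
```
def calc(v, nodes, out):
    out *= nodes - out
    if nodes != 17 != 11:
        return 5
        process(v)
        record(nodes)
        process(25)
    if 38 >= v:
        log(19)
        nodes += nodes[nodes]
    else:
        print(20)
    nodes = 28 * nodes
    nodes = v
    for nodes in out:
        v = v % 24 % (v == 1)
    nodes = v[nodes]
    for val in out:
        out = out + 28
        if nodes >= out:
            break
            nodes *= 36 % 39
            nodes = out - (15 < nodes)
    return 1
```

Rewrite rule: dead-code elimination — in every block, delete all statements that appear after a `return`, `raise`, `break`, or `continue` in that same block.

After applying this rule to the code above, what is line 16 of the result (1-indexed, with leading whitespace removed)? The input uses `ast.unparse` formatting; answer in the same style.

Transformed code:
def calc(v, nodes, out):
    out *= nodes - out
    if nodes != 17 != 11:
        return 5
    if 38 >= v:
        log(19)
        nodes += nodes[nodes]
    else:
        print(20)
    nodes = 28 * nodes
    nodes = v
    for nodes in out:
        v = v % 24 % (v == 1)
    nodes = v[nodes]
    for val in out:
        out = out + 28
        if nodes >= out:
            break
    return 1

out = out + 28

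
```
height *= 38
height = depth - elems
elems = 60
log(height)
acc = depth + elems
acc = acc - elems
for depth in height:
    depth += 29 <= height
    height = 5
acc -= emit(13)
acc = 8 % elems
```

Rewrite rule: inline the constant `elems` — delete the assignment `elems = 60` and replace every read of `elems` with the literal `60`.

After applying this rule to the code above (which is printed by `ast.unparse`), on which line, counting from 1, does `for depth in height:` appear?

Transformed code:
height *= 38
height = depth - 60
log(height)
acc = depth + 60
acc = acc - 60
for depth in height:
    depth += 29 <= height
    height = 5
acc -= emit(13)
acc = 8 % 60

6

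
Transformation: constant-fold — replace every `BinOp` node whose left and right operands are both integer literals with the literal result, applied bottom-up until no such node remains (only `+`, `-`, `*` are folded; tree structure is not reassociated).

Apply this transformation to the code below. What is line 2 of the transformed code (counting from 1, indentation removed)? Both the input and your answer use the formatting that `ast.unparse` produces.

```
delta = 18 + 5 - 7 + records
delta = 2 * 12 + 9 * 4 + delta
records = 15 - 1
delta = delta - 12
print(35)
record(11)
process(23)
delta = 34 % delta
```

Transformed code:
delta = 16 + records
delta = 60 + delta
records = 14
delta = delta - 12
print(35)
record(11)
process(23)
delta = 34 % delta

delta = 60 + delta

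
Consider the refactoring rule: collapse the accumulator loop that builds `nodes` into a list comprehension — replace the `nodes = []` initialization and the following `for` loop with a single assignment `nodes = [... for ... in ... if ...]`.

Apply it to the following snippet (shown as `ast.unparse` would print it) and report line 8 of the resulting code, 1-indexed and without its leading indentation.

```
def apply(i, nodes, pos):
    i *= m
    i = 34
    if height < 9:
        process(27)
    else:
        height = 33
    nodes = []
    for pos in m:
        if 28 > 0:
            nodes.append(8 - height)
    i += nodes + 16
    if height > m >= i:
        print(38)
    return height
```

Transformed code:
def apply(i, nodes, pos):
    i *= m
    i = 34
    if height < 9:
        process(27)
    else:
        height = 33
    nodes = [8 - height for pos in m if 28 > 0]
    i += nodes + 16
    if height > m >= i:
        print(38)
    return height

nodes = [8 - height for pos in m if 28 > 0]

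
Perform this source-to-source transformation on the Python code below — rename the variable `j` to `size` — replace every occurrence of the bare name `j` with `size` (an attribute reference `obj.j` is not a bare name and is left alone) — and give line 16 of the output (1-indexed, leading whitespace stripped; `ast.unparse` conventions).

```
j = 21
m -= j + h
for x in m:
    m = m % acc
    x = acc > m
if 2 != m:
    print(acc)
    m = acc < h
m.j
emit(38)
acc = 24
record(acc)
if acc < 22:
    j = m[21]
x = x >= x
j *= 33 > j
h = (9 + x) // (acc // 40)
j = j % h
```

size *= 33 > size

Transformed code:
size = 21
m -= size + h
for x in m:
    m = m % acc
    x = acc > m
if 2 != m:
    print(acc)
    m = acc < h
m.j
emit(38)
acc = 24
record(acc)
if acc < 22:
    size = m[21]
x = x >= x
size *= 33 > size
h = (9 + x) // (acc // 40)
size = size % h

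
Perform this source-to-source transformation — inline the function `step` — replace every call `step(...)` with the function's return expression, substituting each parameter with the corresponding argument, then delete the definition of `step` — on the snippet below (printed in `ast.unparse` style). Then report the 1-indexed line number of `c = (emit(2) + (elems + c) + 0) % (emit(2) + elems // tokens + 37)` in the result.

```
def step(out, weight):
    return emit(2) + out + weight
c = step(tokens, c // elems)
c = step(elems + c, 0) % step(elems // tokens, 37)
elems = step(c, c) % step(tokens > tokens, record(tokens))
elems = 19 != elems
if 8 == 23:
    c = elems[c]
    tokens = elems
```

2

Transformed code:
c = emit(2) + tokens + c // elems
c = (emit(2) + (elems + c) + 0) % (emit(2) + elems // tokens + 37)
elems = (emit(2) + c + c) % (emit(2) + (tokens > tokens) + record(tokens))
elems = 19 != elems
if 8 == 23:
    c = elems[c]
    tokens = elems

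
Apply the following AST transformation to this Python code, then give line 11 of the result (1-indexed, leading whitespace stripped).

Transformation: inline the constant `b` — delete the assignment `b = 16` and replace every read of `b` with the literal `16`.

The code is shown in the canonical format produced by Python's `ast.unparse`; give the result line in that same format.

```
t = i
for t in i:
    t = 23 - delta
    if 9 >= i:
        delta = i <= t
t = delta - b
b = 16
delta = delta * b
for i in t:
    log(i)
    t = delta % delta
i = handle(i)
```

Transformed code:
t = i
for t in i:
    t = 23 - delta
    if 9 >= i:
        delta = i <= t
t = delta - 16
delta = delta * 16
for i in t:
    log(i)
    t = delta % delta
i = handle(i)

i = handle(i)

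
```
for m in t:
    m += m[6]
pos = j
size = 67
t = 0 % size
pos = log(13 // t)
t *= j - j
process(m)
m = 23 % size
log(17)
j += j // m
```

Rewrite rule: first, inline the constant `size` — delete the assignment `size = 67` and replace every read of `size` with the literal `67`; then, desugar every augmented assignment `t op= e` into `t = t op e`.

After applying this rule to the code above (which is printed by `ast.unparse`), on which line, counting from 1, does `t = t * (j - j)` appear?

6

Transformed code:
for m in t:
    m = m + m[6]
pos = j
t = 0 % 67
pos = log(13 // t)
t = t * (j - j)
process(m)
m = 23 % 67
log(17)
j = j + j // m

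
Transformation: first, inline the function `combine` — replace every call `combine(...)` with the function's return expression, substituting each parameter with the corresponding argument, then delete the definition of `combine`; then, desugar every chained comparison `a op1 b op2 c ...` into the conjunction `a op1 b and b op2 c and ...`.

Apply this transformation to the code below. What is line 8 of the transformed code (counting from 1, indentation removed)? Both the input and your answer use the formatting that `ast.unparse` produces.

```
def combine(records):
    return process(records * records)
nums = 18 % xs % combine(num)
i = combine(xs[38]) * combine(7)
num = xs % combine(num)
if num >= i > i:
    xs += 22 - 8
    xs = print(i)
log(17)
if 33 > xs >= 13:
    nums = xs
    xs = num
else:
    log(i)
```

if 33 > xs and xs >= 13:

Transformed code:
nums = 18 % xs % process(num * num)
i = process(xs[38] * xs[38]) * process(7 * 7)
num = xs % process(num * num)
if num >= i and i > i:
    xs += 22 - 8
    xs = print(i)
log(17)
if 33 > xs and xs >= 13:
    nums = xs
    xs = num
else:
    log(i)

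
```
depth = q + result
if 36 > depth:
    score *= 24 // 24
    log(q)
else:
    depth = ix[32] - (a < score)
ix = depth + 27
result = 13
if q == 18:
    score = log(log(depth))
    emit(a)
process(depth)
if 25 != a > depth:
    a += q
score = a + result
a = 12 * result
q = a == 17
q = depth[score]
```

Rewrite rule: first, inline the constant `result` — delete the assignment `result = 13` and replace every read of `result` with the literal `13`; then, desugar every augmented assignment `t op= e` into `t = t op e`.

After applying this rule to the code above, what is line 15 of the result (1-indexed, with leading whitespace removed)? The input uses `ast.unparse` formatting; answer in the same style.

Transformed code:
depth = q + 13
if 36 > depth:
    score = score * (24 // 24)
    log(q)
else:
    depth = ix[32] - (a < score)
ix = depth + 27
if q == 18:
    score = log(log(depth))
    emit(a)
process(depth)
if 25 != a > depth:
    a = a + q
score = a + 13
a = 12 * 13
q = a == 17
q = depth[score]

a = 12 * 13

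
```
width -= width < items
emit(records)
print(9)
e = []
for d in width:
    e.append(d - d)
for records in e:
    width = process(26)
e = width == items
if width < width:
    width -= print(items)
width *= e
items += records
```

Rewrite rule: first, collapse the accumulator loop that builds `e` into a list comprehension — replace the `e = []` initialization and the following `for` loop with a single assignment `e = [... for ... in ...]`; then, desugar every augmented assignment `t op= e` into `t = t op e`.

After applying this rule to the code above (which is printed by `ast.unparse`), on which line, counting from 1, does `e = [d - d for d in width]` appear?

Transformed code:
width = width - (width < items)
emit(records)
print(9)
e = [d - d for d in width]
for records in e:
    width = process(26)
e = width == items
if width < width:
    width = width - print(items)
width = width * e
items = items + records

4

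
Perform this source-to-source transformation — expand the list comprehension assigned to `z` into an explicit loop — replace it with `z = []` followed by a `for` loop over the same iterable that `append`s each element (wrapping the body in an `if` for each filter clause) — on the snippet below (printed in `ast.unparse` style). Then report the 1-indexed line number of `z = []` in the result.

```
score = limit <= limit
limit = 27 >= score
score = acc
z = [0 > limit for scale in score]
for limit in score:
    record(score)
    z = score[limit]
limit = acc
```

4

Transformed code:
score = limit <= limit
limit = 27 >= score
score = acc
z = []
for scale in score:
    z.append(0 > limit)
for limit in score:
    record(score)
    z = score[limit]
limit = acc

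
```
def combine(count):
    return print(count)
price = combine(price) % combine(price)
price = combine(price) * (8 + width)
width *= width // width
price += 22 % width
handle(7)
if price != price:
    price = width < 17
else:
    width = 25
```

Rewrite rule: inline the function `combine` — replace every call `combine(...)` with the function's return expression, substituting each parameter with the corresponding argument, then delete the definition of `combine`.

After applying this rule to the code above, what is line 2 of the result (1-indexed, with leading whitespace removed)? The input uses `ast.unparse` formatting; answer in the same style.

price = print(price) * (8 + width)

Transformed code:
price = print(price) % print(price)
price = print(price) * (8 + width)
width *= width // width
price += 22 % width
handle(7)
if price != price:
    price = width < 17
else:
    width = 25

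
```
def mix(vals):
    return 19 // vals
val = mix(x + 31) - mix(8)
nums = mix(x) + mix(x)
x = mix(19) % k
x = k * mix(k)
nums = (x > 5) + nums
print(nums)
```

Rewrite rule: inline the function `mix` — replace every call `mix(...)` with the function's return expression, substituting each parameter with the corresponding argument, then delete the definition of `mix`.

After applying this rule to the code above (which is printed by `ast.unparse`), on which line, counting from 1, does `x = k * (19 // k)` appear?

4

Transformed code:
val = 19 // (x + 31) - 19 // 8
nums = 19 // x + 19 // x
x = 19 // 19 % k
x = k * (19 // k)
nums = (x > 5) + nums
print(nums)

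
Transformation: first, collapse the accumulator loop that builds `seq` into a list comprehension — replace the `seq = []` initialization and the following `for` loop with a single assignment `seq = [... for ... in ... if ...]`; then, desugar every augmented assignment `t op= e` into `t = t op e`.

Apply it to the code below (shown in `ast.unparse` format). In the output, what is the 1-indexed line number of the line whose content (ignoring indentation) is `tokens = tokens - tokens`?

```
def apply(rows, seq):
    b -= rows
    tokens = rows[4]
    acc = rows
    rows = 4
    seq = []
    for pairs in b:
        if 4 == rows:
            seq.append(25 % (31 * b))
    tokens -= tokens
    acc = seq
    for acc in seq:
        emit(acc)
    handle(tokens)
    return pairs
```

Transformed code:
def apply(rows, seq):
    b = b - rows
    tokens = rows[4]
    acc = rows
    rows = 4
    seq = [25 % (31 * b) for pairs in b if 4 == rows]
    tokens = tokens - tokens
    acc = seq
    for acc in seq:
        emit(acc)
    handle(tokens)
    return pairs

7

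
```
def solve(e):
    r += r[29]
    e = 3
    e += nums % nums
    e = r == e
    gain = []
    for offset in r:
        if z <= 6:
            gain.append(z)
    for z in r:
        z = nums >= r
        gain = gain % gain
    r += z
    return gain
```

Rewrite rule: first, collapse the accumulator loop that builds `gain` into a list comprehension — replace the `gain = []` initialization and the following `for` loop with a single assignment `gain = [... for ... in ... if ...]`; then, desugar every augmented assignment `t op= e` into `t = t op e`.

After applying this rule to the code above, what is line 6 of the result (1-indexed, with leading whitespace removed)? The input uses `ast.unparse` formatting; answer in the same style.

gain = [z for offset in r if z <= 6]

Transformed code:
def solve(e):
    r = r + r[29]
    e = 3
    e = e + nums % nums
    e = r == e
    gain = [z for offset in r if z <= 6]
    for z in r:
        z = nums >= r
        gain = gain % gain
    r = r + z
    return gain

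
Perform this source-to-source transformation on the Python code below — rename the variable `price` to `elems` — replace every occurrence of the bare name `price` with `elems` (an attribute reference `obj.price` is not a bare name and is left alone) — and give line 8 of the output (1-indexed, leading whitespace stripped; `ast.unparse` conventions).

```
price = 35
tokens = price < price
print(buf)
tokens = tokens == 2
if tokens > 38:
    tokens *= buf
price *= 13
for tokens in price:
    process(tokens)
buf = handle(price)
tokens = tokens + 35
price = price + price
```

for tokens in elems:

Transformed code:
elems = 35
tokens = elems < elems
print(buf)
tokens = tokens == 2
if tokens > 38:
    tokens *= buf
elems *= 13
for tokens in elems:
    process(tokens)
buf = handle(elems)
tokens = tokens + 35
elems = elems + elems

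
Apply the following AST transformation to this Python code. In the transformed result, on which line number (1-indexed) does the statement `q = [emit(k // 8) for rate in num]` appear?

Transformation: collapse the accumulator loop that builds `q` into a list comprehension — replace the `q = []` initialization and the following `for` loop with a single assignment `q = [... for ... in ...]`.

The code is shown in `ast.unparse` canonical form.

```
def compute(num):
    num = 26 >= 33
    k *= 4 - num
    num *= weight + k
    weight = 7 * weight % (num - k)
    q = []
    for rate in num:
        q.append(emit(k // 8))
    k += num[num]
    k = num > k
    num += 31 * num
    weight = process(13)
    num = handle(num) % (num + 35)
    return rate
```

6

Transformed code:
def compute(num):
    num = 26 >= 33
    k *= 4 - num
    num *= weight + k
    weight = 7 * weight % (num - k)
    q = [emit(k // 8) for rate in num]
    k += num[num]
    k = num > k
    num += 31 * num
    weight = process(13)
    num = handle(num) % (num + 35)
    return rate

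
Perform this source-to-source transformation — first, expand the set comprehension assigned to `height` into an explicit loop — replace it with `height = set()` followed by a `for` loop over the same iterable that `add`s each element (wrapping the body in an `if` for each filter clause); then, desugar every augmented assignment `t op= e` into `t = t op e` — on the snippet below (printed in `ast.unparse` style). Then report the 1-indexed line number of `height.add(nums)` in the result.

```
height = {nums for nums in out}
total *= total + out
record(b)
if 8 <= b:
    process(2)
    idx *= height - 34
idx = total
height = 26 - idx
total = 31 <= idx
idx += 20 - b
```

3

Transformed code:
height = set()
for nums in out:
    height.add(nums)
total = total * (total + out)
record(b)
if 8 <= b:
    process(2)
    idx = idx * (height - 34)
idx = total
height = 26 - idx
total = 31 <= idx
idx = idx + (20 - b)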